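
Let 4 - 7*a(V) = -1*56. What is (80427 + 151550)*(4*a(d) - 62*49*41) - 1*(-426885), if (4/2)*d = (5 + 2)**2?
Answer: -202203475487/7 ≈ -2.8886e+10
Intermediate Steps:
d = 49/2 (d = (5 + 2)**2/2 = (1/2)*7**2 = (1/2)*49 = 49/2 ≈ 24.500)
a(V) = 60/7 (a(V) = 4/7 - (-1)*56/7 = 4/7 - 1/7*(-56) = 4/7 + 8 = 60/7)
(80427 + 151550)*(4*a(d) - 62*49*41) - 1*(-426885) = (80427 + 151550)*(4*(60/7) - 62*49*41) - 1*(-426885) = 231977*(240/7 - 3038*41) + 426885 = 231977*(240/7 - 124558) + 426885 = 231977*(-871666/7) + 426885 = -202206463682/7 + 426885 = -202203475487/7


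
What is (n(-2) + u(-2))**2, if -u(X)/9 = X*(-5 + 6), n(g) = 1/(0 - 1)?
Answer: 289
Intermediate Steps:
n(g) = -1 (n(g) = 1/(-1) = -1)
u(X) = -9*X (u(X) = -9*X*(-5 + 6) = -9*X)
(n(-2) + u(-2))**2 = (-1 - 9*(-2))**2 = (-1 + 18)**2 = 17**2 = 289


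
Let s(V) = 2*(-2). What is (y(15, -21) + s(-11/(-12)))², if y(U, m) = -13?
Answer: 289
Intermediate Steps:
s(V) = -4
(y(15, -21) + s(-11/(-12)))² = (-13 - 4)² = (-17)² = 289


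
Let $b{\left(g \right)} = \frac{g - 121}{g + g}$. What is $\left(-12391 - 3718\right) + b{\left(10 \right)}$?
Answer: $- \frac{322291}{20} \approx -16115.0$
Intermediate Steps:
$b{\left(g \right)} = \frac{-121 + g}{2 g}$
$\left(-12391 - 3718\right) + b{\left(10 \right)} = \left(-12391 - 3718\right) + \frac{-121 + 10}{2 \cdot 10} = -16109 + \frac{1}{2} \cdot \frac{1}{10} \left(-111\right) = -16109 - \frac{111}{20} = - \frac{322291}{20}$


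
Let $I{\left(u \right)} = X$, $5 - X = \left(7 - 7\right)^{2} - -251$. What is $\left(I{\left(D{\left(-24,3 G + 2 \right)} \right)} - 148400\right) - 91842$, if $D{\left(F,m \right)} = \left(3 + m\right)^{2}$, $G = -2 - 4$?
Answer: $-240488$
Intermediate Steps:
$G = -6$ ($G = -2 - 4 = -6$)
$X = -246$ ($X = 5 - \left(\left(7 - 7\right)^{2} - -251\right) = 5 - \left(0^{2} + 251\right) = 5 - \left(0 + 251\right) = 5 - 251 = -246$)
$I{\left(u \right)} = -246$
$\left(I{\left(D{\left(-24,3 G + 2 \right)} \right)} - 148400\right) - 91842 = \left(-246 - 148400\right) - 91842 = -148646 - 91842 = -240488$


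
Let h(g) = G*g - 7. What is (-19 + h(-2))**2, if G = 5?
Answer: 1296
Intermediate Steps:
h(g) = -7 + 5*g (h(g) = 5*g - 7 = -7 + 5*g)
(-19 + h(-2))**2 = (-19 + (-7 + 5*(-2)))**2 = (-19 + (-7 - 10))**2 = (-19 - 17)**2 = (-36)**2 = 1296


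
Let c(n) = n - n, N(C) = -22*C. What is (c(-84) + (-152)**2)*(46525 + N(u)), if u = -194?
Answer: 1173521472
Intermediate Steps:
c(n) = 0
(c(-84) + (-152)**2)*(46525 + N(u)) = (0 + (-152)**2)*(46525 - 22*(-194)) = (0 + 23104)*(46525 + 4268) = 23104*50793 = 1173521472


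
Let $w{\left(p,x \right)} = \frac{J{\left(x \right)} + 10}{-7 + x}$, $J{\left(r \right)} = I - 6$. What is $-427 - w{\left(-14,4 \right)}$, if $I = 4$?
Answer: $- \frac{1273}{3} \approx -424.33$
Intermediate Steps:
$J{\left(r \right)} = -2$ ($J{\left(r \right)} = 4 - 6 = -2$)
$w{\left(p,x \right)} = \frac{8}{-7 + x}$ ($w{\left(p,x \right)} = \frac{-2 + 10}{-7 + x} = \frac{8}{-7 + x}$)
$-427 - w{\left(-14,4 \right)} = -427 - \frac{8}{-7 + 4} = -427 - \frac{8}{-3} = -427 - 8 \left(- \frac{1}{3}\right) = -427 - - \frac{8}{3} = -427 + \frac{8}{3} = - \frac{1273}{3}$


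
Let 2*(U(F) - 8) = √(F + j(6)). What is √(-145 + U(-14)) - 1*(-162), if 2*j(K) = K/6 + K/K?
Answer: 162 + √(-548 + 2*I*√13)/2 ≈ 162.08 + 11.705*I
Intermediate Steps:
j(K) = ½ + K/12 (j(K) = (K/6 + K/K)/2 = (K*(⅙) + 1)/2 = (K/6 + 1)/2 = (1 + K/6)/2 = ½ + K/12)
U(F) = 8 + √(1 + F)/2 (U(F) = 8 + √(F + (½ + (1/12)*6))/2 = 8 + √(F + (½ + ½))/2 = 8 + √(F + 1)/2 = 8 + √(1 + F)/2)
√(-145 + U(-14)) - 1*(-162) = √(-145 + (8 + √(1 - 14)/2)) - 1*(-162) = √(-145 + (8 + √(-13)/2)) + 162 = √(-145 + (8 + (I*√13)/2)) + 162 = √(-145 + (8 + I*√13/2)) + 162 = √(-137 + I*√13/2) + 162 = 162 + √(-137 + I*√13/2)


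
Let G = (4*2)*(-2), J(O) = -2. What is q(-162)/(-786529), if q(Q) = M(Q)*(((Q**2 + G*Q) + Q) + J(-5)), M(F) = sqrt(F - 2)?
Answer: -57344*I*sqrt(41)/786529 ≈ -0.46684*I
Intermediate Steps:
M(F) = sqrt(-2 + F)
G = -16 (G = 8*(-2) = -16)
q(Q) = sqrt(-2 + Q)*(-2 + Q**2 - 15*Q) (q(Q) = sqrt(-2 + Q)*(((Q**2 - 16*Q) + Q) - 2) = sqrt(-2 + Q)*((Q**2 - 15*Q) - 2) = sqrt(-2 + Q)*(-2 + Q**2 - 15*Q))
q(-162)/(-786529) = (sqrt(-2 - 162)*(-2 + (-162)**2 - 15*(-162)))/(-786529) = (sqrt(-164)*(-2 + 26244 + 2430))*(-1/786529) = ((2*I*sqrt(41))*28672)*(-1/786529) = (57344*I*sqrt(41))*(-1/786529) = -57344*I*sqrt(41)/786529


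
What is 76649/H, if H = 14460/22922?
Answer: 878474189/7230 ≈ 1.2150e+5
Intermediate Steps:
H = 7230/11461 (H = 14460*(1/22922) = 7230/11461 ≈ 0.63083)
76649/H = 76649/(7230/11461) = 76649*(11461/7230) = 878474189/7230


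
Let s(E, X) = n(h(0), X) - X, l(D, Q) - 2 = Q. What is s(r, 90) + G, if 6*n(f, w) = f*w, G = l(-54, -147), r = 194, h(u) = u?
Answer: -235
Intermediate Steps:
l(D, Q) = 2 + Q
G = -145 (G = 2 - 147 = -145)
n(f, w) = f*w/6 (n(f, w) = (f*w)/6 = f*w/6)
s(E, X) = -X (s(E, X) = (⅙)*0*X - X = 0 - X = -X)
s(r, 90) + G = -1*90 - 145 = -90 - 145 = -235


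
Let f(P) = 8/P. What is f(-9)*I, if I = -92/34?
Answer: 368/153 ≈ 2.4052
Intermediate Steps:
I = -46/17 (I = -92*1/34 = -46/17 ≈ -2.7059)
f(-9)*I = (8/(-9))*(-46/17) = (8*(-⅑))*(-46/17) = -8/9*(-46/17) = 368/153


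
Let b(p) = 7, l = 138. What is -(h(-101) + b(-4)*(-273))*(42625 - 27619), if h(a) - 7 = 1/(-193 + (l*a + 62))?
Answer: 401971379262/14069 ≈ 2.8571e+7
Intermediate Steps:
h(a) = 7 + 1/(-131 + 138*a) (h(a) = 7 + 1/(-193 + (138*a + 62)) = 7 + 1/(-193 + (62 + 138*a)) = 7 + 1/(-131 + 138*a))
-(h(-101) + b(-4)*(-273))*(42625 - 27619) = -(2*(-458 + 483*(-101))/(-131 + 138*(-101)) + 7*(-273))*(42625 - 27619) = -(2*(-458 - 48783)/(-131 - 13938) - 1911)*15006 = -(2*(-49241)/(-14069) - 1911)*15006 = -(2*(-1/14069)*(-49241) - 1911)*15006 = -(98482/14069 - 1911)*15006 = -(-26787377)*15006/14069 = -1*(-401971379262/14069) = 401971379262/14069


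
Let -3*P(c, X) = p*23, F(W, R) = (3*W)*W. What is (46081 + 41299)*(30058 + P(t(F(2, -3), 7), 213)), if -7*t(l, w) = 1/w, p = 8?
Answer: 7863326200/3 ≈ 2.6211e+9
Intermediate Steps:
F(W, R) = 3*W²
t(l, w) = -1/(7*w)
P(c, X) = -184/3 (P(c, X) = -8*23/3 = -⅓*184 = -184/3)
(46081 + 41299)*(30058 + P(t(F(2, -3), 7), 213)) = (46081 + 41299)*(30058 - 184/3) = 87380*(89990/3) = 7863326200/3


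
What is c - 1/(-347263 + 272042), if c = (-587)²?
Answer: 25918824750/75221 ≈ 3.4457e+5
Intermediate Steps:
c = 344569
c - 1/(-347263 + 272042) = 344569 - 1/(-347263 + 272042) = 344569 - 1/(-75221) = 344569 - 1*(-1/75221) = 344569 + 1/75221 = 25918824750/75221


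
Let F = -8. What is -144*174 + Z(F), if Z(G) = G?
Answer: -25064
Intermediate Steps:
-144*174 + Z(F) = -144*174 - 8 = -25056 - 8 = -25064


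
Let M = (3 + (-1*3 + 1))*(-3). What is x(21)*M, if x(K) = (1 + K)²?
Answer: -1452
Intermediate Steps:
M = -3 (M = (3 + (-3 + 1))*(-3) = (3 - 2)*(-3) = 1*(-3) = -3)
x(21)*M = (1 + 21)²*(-3) = 22²*(-3) = 484*(-3) = -1452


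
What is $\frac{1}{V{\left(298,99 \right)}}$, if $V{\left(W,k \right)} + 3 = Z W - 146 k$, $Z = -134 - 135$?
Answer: $- \frac{1}{94619} \approx -1.0569 \cdot 10^{-5}$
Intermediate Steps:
$Z = -269$ ($Z = -134 - 135 = -269$)
$V{\left(W,k \right)} = -3 - 269 W - 146 k$ ($V{\left(W,k \right)} = -3 - \left(146 k + 269 W\right) = -3 - 269 W - 146 k$)
$\frac{1}{V{\left(298,99 \right)}} = \frac{1}{-3 - 80162 - 14454} = \frac{1}{-94619} = - \frac{1}{94619}$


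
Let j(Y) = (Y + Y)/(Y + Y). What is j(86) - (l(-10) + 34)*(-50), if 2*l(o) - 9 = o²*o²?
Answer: 251926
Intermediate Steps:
l(o) = 9/2 + o⁴/2 (l(o) = 9/2 + (o²*o²)/2 = 9/2 + o⁴/2)
j(Y) = 1 (j(Y) = (2*Y)/((2*Y)) = (2*Y)*(1/(2*Y)) = 1)
j(86) - (l(-10) + 34)*(-50) = 1 - ((9/2 + (½)*(-10)⁴) + 34)*(-50) = 1 - ((9/2 + (½)*10000) + 34)*(-50) = 1 - ((9/2 + 5000) + 34)*(-50) = 1 - (10009/2 + 34)*(-50) = 1 - 10077*(-50)/2 = 1 - 1*(-251925) = 1 + 251925 = 251926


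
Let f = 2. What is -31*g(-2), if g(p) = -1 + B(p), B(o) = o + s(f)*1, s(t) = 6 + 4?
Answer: -217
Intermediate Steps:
s(t) = 10
B(o) = 10 + o (B(o) = o + 10*1 = o + 10 = 10 + o)
g(p) = 9 + p (g(p) = -1 + (10 + p) = 9 + p)
-31*g(-2) = -31*(9 - 2) = -31*7 = -217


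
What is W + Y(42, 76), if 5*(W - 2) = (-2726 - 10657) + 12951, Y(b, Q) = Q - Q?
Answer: -422/5 ≈ -84.400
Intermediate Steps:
Y(b, Q) = 0
W = -422/5 (W = 2 + ((-2726 - 10657) + 12951)/5 = 2 + (-13383 + 12951)/5 = 2 + (⅕)*(-432) = 2 - 432/5 = -422/5 ≈ -84.400)
W + Y(42, 76) = -422/5 + 0 = -422/5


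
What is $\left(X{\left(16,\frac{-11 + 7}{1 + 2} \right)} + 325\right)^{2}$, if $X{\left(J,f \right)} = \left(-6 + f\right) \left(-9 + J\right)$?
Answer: $\frac{674041}{9} \approx 74894.0$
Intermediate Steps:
$X{\left(J,f \right)} = \left(-9 + J\right) \left(-6 + f\right)$
$\left(X{\left(16,\frac{-11 + 7}{1 + 2} \right)} + 325\right)^{2} = \left(\left(54 - 9 \frac{-11 + 7}{1 + 2} - 96 + 16 \frac{-11 + 7}{1 + 2}\right) + 325\right)^{2} = \left(\left(54 - 9 \left(- \frac{4}{3}\right) - 96 + 16 \left(- \frac{4}{3}\right)\right) + 325\right)^{2} = \left(\left(54 - 9 \left(\left(-4\right) \frac{1}{3}\right) - 96 + 16 \left(\left(-4\right) \frac{1}{3}\right)\right) + 325\right)^{2} = \left(\left(54 - -12 - 96 + 16 \left(- \frac{4}{3}\right)\right) + 325\right)^{2} = \left(\left(54 + 12 - 96 - \frac{64}{3}\right) + 325\right)^{2} = \left(- \frac{154}{3} + 325\right)^{2} = \left(\frac{821}{3}\right)^{2} = \frac{674041}{9}$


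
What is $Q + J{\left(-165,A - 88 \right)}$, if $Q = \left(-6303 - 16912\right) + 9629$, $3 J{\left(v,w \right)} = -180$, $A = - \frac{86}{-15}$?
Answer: $-13646$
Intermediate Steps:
$A = \frac{86}{15}$ ($A = \left(-86\right) \left(- \frac{1}{15}\right) = \frac{86}{15} \approx 5.7333$)
$J{\left(v,w \right)} = -60$ ($J{\left(v,w \right)} = \frac{1}{3} \left(-180\right) = -60$)
$Q = -13586$ ($Q = -23215 + 9629 = -13586$)
$Q + J{\left(-165,A - 88 \right)} = -13586 - 60 = -13646$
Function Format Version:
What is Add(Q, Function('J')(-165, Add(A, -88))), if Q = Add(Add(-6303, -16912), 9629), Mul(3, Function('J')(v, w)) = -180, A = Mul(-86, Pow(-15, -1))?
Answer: -13646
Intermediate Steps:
A = Rational(86, 15) (A = Mul(-86, Rational(-1, 15)) = Rational(86, 15) ≈ 5.7333)
Function('J')(v, w) = -60 (Function('J')(v, w) = Mul(Rational(1, 3), -180) = -60)
Q = -13586 (Q = Add(-23215, 9629) = -13586)
Add(Q, Function('J')(-165, Add(A, -88))) = Add(-13586, -60) = -13646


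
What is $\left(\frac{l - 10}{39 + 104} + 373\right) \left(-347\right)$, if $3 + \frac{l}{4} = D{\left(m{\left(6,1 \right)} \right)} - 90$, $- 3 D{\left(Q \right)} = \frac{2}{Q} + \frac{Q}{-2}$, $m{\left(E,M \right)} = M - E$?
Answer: $- \frac{7067349}{55} \approx -1.285 \cdot 10^{5}$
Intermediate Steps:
$D{\left(Q \right)} = - \frac{2}{3 Q} + \frac{Q}{6}$ ($D{\left(Q \right)} = - \frac{\frac{2}{Q} + \frac{Q}{-2}}{3} = - \frac{\frac{2}{Q} + Q \left(- \frac{1}{2}\right)}{3} = - \frac{\frac{2}{Q} - \frac{Q}{2}}{3} = - \frac{2}{3 Q} + \frac{Q}{6}$)
$l = - \frac{1874}{5}$ ($l = -12 + 4 \left(\frac{-4 + \left(1 - 6\right)^{2}}{6 \left(1 - 6\right)} - 90\right) = -12 + 4 \left(\frac{-4 + \left(-5\right)^{2}}{6 \left(-5\right)} - 90\right) = -12 + 4 \left(\frac{1}{6} \left(- \frac{1}{5}\right) \left(-4 + 25\right) - 90\right) = -12 + 4 \left(\frac{1}{6} \left(- \frac{1}{5}\right) 21 - 90\right) = -12 + 4 \left(- \frac{7}{10} - 90\right) = -12 + 4 \left(- \frac{907}{10}\right) = -12 - \frac{1814}{5} = - \frac{1874}{5} \approx -374.8$)
$\left(\frac{l - 10}{39 + 104} + 373\right) \left(-347\right) = \left(\frac{- \frac{1874}{5} - 10}{39 + 104} + 373\right) \left(-347\right) = \left(\frac{- \frac{1874}{5} - 10}{143} + 373\right) \left(-347\right) = \left(\left(- \frac{1924}{5}\right) \frac{1}{143} + 373\right) \left(-347\right) = \left(- \frac{148}{55} + 373\right) \left(-347\right) = \frac{20367}{55} \left(-347\right) = - \frac{7067349}{55}$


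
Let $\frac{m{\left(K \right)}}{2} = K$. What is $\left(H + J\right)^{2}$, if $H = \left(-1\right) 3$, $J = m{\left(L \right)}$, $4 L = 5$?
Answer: $\frac{1}{4} \approx 0.25$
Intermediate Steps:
$L = \frac{5}{4}$ ($L = \frac{1}{4} \cdot 5 = \frac{5}{4} \approx 1.25$)
$m{\left(K \right)} = 2 K$
$J = \frac{5}{2}$ ($J = 2 \cdot \frac{5}{4} = \frac{5}{2} \approx 2.5$)
$H = -3$
$\left(H + J\right)^{2} = \left(-3 + \frac{5}{2}\right)^{2} = \left(- \frac{1}{2}\right)^{2} = \frac{1}{4}$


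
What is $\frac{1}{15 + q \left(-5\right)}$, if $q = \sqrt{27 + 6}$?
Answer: $- \frac{1}{40} - \frac{\sqrt{33}}{120} \approx -0.072871$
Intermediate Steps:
$q = \sqrt{33} \approx 5.7446$
$\frac{1}{15 + q \left(-5\right)} = \frac{1}{15 + \sqrt{33} \left(-5\right)} = \frac{1}{15 - 5 \sqrt{33}}$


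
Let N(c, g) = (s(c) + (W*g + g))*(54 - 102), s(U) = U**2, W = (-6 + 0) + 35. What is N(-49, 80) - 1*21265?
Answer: -251713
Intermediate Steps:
W = 29 (W = -6 + 35 = 29)
N(c, g) = -1440*g - 48*c**2 (N(c, g) = (c**2 + (29*g + g))*(54 - 102) = (c**2 + 30*g)*(-48) = -1440*g - 48*c**2)
N(-49, 80) - 1*21265 = (-1440*80 - 48*(-49)**2) - 1*21265 = (-115200 - 48*2401) - 21265 = (-115200 - 115248) - 21265 = -230448 - 21265 = -251713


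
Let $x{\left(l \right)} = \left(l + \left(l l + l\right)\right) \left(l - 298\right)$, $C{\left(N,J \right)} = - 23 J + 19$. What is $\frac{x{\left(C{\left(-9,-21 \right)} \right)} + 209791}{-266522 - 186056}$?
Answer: $- \frac{51823423}{452578} \approx -114.51$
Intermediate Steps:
$C{\left(N,J \right)} = 19 - 23 J$
$x{\left(l \right)} = \left(-298 + l\right) \left(l^{2} + 2 l\right)$ ($x{\left(l \right)} = \left(l + \left(l^{2} + l\right)\right) \left(-298 + l\right) = \left(l + \left(l + l^{2}\right)\right) \left(-298 + l\right) = \left(l^{2} + 2 l\right) \left(-298 + l\right) = \left(-298 + l\right) \left(l^{2} + 2 l\right)$)
$\frac{x{\left(C{\left(-9,-21 \right)} \right)} + 209791}{-266522 - 186056} = \frac{\left(19 - -483\right) \left(-596 + \left(19 - -483\right)^{2} - 296 \left(19 - -483\right)\right) + 209791}{-266522 - 186056} = \frac{\left(19 + 483\right) \left(-596 + \left(19 + 483\right)^{2} - 296 \left(19 + 483\right)\right) + 209791}{-452578} = \left(502 \left(-596 + 502^{2} - 148592\right) + 209791\right) \left(- \frac{1}{452578}\right) = \left(502 \left(-596 + 252004 - 148592\right) + 209791\right) \left(- \frac{1}{452578}\right) = \left(502 \cdot 102816 + 209791\right) \left(- \frac{1}{452578}\right) = \left(51613632 + 209791\right) \left(- \frac{1}{452578}\right) = 51823423 \left(- \frac{1}{452578}\right) = - \frac{51823423}{452578}$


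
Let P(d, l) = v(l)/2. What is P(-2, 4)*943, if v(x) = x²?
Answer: 7544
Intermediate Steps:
P(d, l) = l²/2
P(-2, 4)*943 = ((½)*4²)*943 = ((½)*16)*943 = 8*943 = 7544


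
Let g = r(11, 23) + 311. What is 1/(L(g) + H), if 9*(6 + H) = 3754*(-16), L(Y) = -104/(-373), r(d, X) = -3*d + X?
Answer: -3357/22423078 ≈ -0.00014971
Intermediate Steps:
r(d, X) = X - 3*d
g = 301 (g = (23 - 3*11) + 311 = (23 - 33) + 311 = -10 + 311 = 301)
L(Y) = 104/373 (L(Y) = -104*(-1/373) = 104/373)
H = -60118/9 (H = -6 + (3754*(-16))/9 = -6 + (1/9)*(-60064) = -6 - 60064/9 = -60118/9 ≈ -6679.8)
1/(L(g) + H) = 1/(104/373 - 60118/9) = 1/(-22423078/3357) = -3357/22423078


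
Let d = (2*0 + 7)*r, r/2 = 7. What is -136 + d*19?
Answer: 1726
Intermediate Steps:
r = 14 (r = 2*7 = 14)
d = 98 (d = (2*0 + 7)*14 = (0 + 7)*14 = 7*14 = 98)
-136 + d*19 = -136 + 98*19 = -136 + 1862 = 1726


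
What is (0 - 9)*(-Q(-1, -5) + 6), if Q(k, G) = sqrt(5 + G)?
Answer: -54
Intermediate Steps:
(0 - 9)*(-Q(-1, -5) + 6) = (0 - 9)*(-sqrt(5 - 5) + 6) = -9*(-sqrt(0) + 6) = -9*(-1*0 + 6) = -9*(0 + 6) = -9*6 = -54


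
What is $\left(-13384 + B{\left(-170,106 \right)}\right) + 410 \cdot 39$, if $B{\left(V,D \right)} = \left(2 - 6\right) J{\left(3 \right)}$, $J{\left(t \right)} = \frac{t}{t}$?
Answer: $2602$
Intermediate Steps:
$J{\left(t \right)} = 1$
$B{\left(V,D \right)} = -4$ ($B{\left(V,D \right)} = \left(2 - 6\right) 1 = \left(-4\right) 1 = -4$)
$\left(-13384 + B{\left(-170,106 \right)}\right) + 410 \cdot 39 = \left(-13384 - 4\right) + 410 \cdot 39 = -13388 + 15990 = 2602$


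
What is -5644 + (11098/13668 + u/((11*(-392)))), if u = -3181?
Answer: -83136449855/14734104 ≈ -5642.5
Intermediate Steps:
-5644 + (11098/13668 + u/((11*(-392)))) = -5644 + (11098/13668 - 3181/(11*(-392))) = -5644 + (11098*(1/13668) - 3181/(-4312)) = -5644 + (5549/6834 - 3181*(-1/4312)) = -5644 + (5549/6834 + 3181/4312) = -5644 + 22833121/14734104 = -83136449855/14734104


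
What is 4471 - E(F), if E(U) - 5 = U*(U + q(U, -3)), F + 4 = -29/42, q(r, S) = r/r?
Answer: 7847489/1764 ≈ 4448.7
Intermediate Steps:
q(r, S) = 1
F = -197/42 (F = -4 - 29/42 = -197/42 ≈ -4.6905)
E(U) = 5 + U*(1 + U) (E(U) = 5 + U*(U + 1) = 5 + U*(1 + U))
4471 - E(F) = 4471 - (5 - 197/42 + (-197/42)²) = 4471 - (5 - 197/42 + 38809/1764) = 4471 - 1*39355/1764 = 4471 - 39355/1764 = 7847489/1764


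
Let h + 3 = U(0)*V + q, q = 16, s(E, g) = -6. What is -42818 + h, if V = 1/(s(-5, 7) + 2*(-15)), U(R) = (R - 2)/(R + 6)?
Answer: -4622939/108 ≈ -42805.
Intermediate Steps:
U(R) = (-2 + R)/(6 + R)
V = -1/36 (V = 1/(-6 + 2*(-15)) = 1/(-6 - 30) = 1/(-36) = -1/36 ≈ -0.027778)
h = 1405/108 (h = -3 + (((-2 + 0)/(6 + 0))*(-1/36) + 16) = -3 + ((-2/6)*(-1/36) + 16) = -3 + (((1/6)*(-2))*(-1/36) + 16) = -3 + (-1/3*(-1/36) + 16) = -3 + (1/108 + 16) = -3 + 1729/108 = 1405/108 ≈ 13.009)
-42818 + h = -42818 + 1405/108 = -4622939/108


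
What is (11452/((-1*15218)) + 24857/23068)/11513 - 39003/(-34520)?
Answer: 2814990051672981/2491373193246040 ≈ 1.1299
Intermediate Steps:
(11452/((-1*15218)) + 24857/23068)/11513 - 39003/(-34520) = (11452/(-15218) + 24857*(1/23068))*(1/11513) - 39003*(-1/34520) = (11452*(-1/15218) + 24857/23068)*(1/11513) + 39003/34520 = (-818/1087 + 24857/23068)*(1/11513) + 39003/34520 = (8149935/25074916)*(1/11513) + 39003/34520 = 8149935/288687507908 + 39003/34520 = 2814990051672981/2491373193246040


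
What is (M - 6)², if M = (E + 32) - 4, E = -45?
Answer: 529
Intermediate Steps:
M = -17 (M = (-45 + 32) - 4 = -13 - 4 = -17)
(M - 6)² = (-17 - 6)² = (-23)² = 529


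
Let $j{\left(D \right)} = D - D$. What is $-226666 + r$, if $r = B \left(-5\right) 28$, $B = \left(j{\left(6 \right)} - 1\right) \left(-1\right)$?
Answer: $-226806$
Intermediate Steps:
$j{\left(D \right)} = 0$
$B = 1$ ($B = \left(0 - 1\right) \left(-1\right) = \left(-1\right) \left(-1\right) = 1$)
$r = -140$ ($r = 1 \left(-5\right) 28 = \left(-5\right) 28 = -140$)
$-226666 + r = -226666 - 140 = -226806$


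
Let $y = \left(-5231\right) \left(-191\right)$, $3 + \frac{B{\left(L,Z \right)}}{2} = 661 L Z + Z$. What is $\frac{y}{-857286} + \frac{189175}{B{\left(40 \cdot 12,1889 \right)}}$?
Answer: $- \frac{598735894255001}{513809054070516} \approx -1.1653$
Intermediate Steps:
$B{\left(L,Z \right)} = -6 + 2 Z + 1322 L Z$ ($B{\left(L,Z \right)} = -6 + 2 \left(661 L Z + Z\right) = -6 + 2 \left(Z + 661 L Z\right) = -6 + \left(2 Z + 1322 L Z\right) = -6 + 2 Z + 1322 L Z$)
$y = 999121$
$\frac{y}{-857286} + \frac{189175}{B{\left(40 \cdot 12,1889 \right)}} = \frac{999121}{-857286} + \frac{189175}{-6 + 2 \cdot 1889 + 1322 \cdot 40 \cdot 12 \cdot 1889} = 999121 \left(- \frac{1}{857286}\right) + \frac{189175}{-6 + 3778 + 1322 \cdot 480 \cdot 1889} = - \frac{999121}{857286} + \frac{189175}{-6 + 3778 + 1198683840} = - \frac{999121}{857286} + \frac{189175}{1198687612} = - \frac{598735894255001}{513809054070516}$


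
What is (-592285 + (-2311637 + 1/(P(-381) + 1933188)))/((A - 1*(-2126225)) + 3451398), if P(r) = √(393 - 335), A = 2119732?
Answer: -1808763884344139084/4794446176232784755 - √58/28766677057396708530 ≈ -0.37726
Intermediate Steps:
P(r) = √58
(-592285 + (-2311637 + 1/(P(-381) + 1933188)))/((A - 1*(-2126225)) + 3451398) = (-592285 + (-2311637 + 1/(√58 + 1933188)))/((2119732 - 1*(-2126225)) + 3451398) = (-592285 + (-2311637 + 1/(1933188 + √58)))/((2119732 + 2126225) + 3451398) = (-2903922 + 1/(1933188 + √58))/(4245957 + 3451398) = (-2903922 + 1/(1933188 + √58))/7697355 = (-2903922 + 1/(1933188 + √58))*(1/7697355) = -967974/2565785 + 1/(7697355*(1933188 + √58))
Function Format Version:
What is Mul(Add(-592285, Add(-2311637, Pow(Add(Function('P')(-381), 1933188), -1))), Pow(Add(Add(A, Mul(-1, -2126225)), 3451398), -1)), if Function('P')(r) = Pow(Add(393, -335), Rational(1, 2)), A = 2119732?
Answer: Add(Rational(-1808763884344139084, 4794446176232784755), Mul(Rational(-1, 28766677057396708530), Pow(58, Rational(1, 2)))) ≈ -0.37726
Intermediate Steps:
Function('P')(r) = Pow(58, Rational(1, 2))
Mul(Add(-592285, Add(-2311637, Pow(Add(Function('P')(-381), 1933188), -1))), Pow(Add(Add(A, Mul(-1, -2126225)), 3451398), -1)) = Mul(Add(-592285, Add(-2311637, Pow(Add(Pow(58, Rational(1, 2)), 1933188), -1))), Pow(Add(Add(2119732, Mul(-1, -2126225)), 3451398), -1)) = Mul(Add(-592285, Add(-2311637, Pow(Add(1933188, Pow(58, Rational(1, 2))), -1))), Pow(Add(Add(2119732, 2126225), 3451398), -1)) = Mul(Add(-2903922, Pow(Add(1933188, Pow(58, Rational(1, 2))), -1)), Pow(Add(4245957, 3451398), -1)) = Mul(Add(-2903922, Pow(Add(1933188, Pow(58, Rational(1, 2))), -1)), Pow(7697355, -1)) = Mul(Add(-2903922, Pow(Add(1933188, Pow(58, Rational(1, 2))), -1)), Rational(1, 7697355)) = Add(Rational(-967974, 2565785), Mul(Rational(1, 7697355), Pow(Add(1933188, Pow(58, Rational(1, 2))), -1)))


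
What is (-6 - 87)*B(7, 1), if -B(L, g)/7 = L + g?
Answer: 5208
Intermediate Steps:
B(L, g) = -7*L - 7*g (B(L, g) = -7*(L + g) = -7*L - 7*g)
(-6 - 87)*B(7, 1) = (-6 - 87)*(-7*7 - 7*1) = -93*(-49 - 7) = -93*(-56) = 5208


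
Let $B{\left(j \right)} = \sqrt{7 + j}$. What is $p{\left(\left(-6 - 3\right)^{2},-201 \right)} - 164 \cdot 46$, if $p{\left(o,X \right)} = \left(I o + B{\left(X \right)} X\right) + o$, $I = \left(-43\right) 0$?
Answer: $-7463 - 201 i \sqrt{194} \approx -7463.0 - 2799.6 i$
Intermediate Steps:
$I = 0$
$p{\left(o,X \right)} = o + X \sqrt{7 + X}$ ($p{\left(o,X \right)} = \left(0 o + \sqrt{7 + X} X\right) + o = \left(0 + X \sqrt{7 + X}\right) + o = X \sqrt{7 + X} + o = o + X \sqrt{7 + X}$)
$p{\left(\left(-6 - 3\right)^{2},-201 \right)} - 164 \cdot 46 = \left(\left(-6 - 3\right)^{2} - 201 \sqrt{7 - 201}\right) - 164 \cdot 46 = \left(\left(-9\right)^{2} - 201 \sqrt{-194}\right) - 7544 = \left(81 - 201 i \sqrt{194}\right) - 7544 = -7463 - 201 i \sqrt{194}$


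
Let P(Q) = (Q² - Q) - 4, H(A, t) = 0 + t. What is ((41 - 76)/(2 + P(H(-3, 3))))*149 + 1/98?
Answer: -255533/196 ≈ -1303.7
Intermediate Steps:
H(A, t) = t
P(Q) = -4 + Q² - Q
((41 - 76)/(2 + P(H(-3, 3))))*149 + 1/98 = ((41 - 76)/(2 + (-4 + 3² - 1*3)))*149 + 1/98 = -35/(2 + (-4 + 9 - 3))*149 + 1/98 = -35/(2 + 2)*149 + 1/98 = -35/4*149 + 1/98 = -5215/4 + 1/98 = -255533/196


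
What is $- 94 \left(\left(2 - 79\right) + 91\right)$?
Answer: $-1316$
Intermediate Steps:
$- 94 \left(\left(2 - 79\right) + 91\right) = - 94 \left(-77 + 91\right) = \left(-94\right) 14 = -1316$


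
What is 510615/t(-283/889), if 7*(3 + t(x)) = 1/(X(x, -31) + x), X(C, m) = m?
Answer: -14216542830/83653 ≈ -1.6995e+5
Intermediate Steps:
t(x) = -3 + 1/(7*(-31 + x))
510615/t(-283/889) = 510615/(((652 - (-5943)/889)/(7*(-31 - 283/889)))) = 510615/(((652 - (-5943)/889)/(7*(-31 - 283*1/889)))) = 510615/(((652 - 21*(-283/889))/(7*(-31 - 283/889)))) = 510615/(((652 + 849/127)/(7*(-27842/889)))) = 510615/(((⅐)*(-889/27842)*(83653/127))) = 510615/(-83653/27842) = 510615*(-27842/83653) = -14216542830/83653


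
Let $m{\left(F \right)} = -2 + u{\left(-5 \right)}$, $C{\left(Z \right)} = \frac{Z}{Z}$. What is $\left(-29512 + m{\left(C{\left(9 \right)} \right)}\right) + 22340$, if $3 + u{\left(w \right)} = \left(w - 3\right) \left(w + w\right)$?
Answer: $-7097$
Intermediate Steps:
$C{\left(Z \right)} = 1$
$u{\left(w \right)} = -3 + 2 w \left(-3 + w\right)$ ($u{\left(w \right)} = -3 + \left(w - 3\right) \left(w + w\right) = -3 + \left(-3 + w\right) 2 w = -3 + 2 w \left(-3 + w\right)$)
$m{\left(F \right)} = 75$ ($m{\left(F \right)} = -2 - \left(-27 - 50\right) = -2 + \left(-3 + 30 + 2 \cdot 25\right) = -2 + \left(-3 + 30 + 50\right) = -2 + 77 = 75$)
$\left(-29512 + m{\left(C{\left(9 \right)} \right)}\right) + 22340 = \left(-29512 + 75\right) + 22340 = -29437 + 22340 = -7097$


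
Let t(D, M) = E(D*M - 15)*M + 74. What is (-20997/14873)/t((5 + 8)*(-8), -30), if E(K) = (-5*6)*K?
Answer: -20997/41563699102 ≈ -5.0518e-7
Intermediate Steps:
E(K) = -30*K
t(D, M) = 74 + M*(450 - 30*D*M) (t(D, M) = (-30*(D*M - 15))*M + 74 = (-30*(-15 + D*M))*M + 74 = (450 - 30*D*M)*M + 74 = M*(450 - 30*D*M) + 74 = 74 + M*(450 - 30*D*M))
(-20997/14873)/t((5 + 8)*(-8), -30) = (-20997/14873)/(74 + 30*(-30)*(15 - 1*(5 + 8)*(-8)*(-30))) = (-20997*1/14873)/(74 + 30*(-30)*(15 - 1*13*(-8)*(-30))) = -20997/(14873*(74 + 30*(-30)*(15 - 1*(-104)*(-30)))) = -20997/(14873*(74 + 30*(-30)*(15 - 3120))) = -20997/(14873*(74 + 30*(-30)*(-3105))) = -20997/(14873*(74 + 2794500)) = -20997/14873/2794574 = -20997/14873*1/2794574 = -20997/41563699102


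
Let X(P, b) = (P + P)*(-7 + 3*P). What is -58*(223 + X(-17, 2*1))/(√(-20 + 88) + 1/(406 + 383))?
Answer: 100447590/42331427 - 158506297020*√17/42331427 ≈ -15436.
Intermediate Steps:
X(P, b) = 2*P*(-7 + 3*P) (X(P, b) = (2*P)*(-7 + 3*P) = 2*P*(-7 + 3*P))
-58*(223 + X(-17, 2*1))/(√(-20 + 88) + 1/(406 + 383)) = -58*(223 + 2*(-17)*(-7 + 3*(-17)))/(√(-20 + 88) + 1/(406 + 383)) = -58*(223 + 2*(-17)*(-7 - 51))/(√68 + 1/789) = -58*(223 + 2*(-17)*(-58))/(2*√17 + 1/789) = -58*(223 + 1972)/(1/789 + 2*√17) = -127310/(1/789 + 2*√17)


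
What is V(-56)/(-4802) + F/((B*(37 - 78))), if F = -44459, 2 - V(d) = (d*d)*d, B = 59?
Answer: -105663912/5808019 ≈ -18.193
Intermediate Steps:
V(d) = 2 - d³ (V(d) = 2 - d*d*d = 2 - d²*d = 2 - d³)
V(-56)/(-4802) + F/((B*(37 - 78))) = (2 - 1*(-56)³)/(-4802) - 44459*1/(59*(37 - 78)) = (2 - 1*(-175616))*(-1/4802) - 44459/(59*(-41)) = (2 + 175616)*(-1/4802) - 44459/(-2419) = 175618*(-1/4802) - 44459*(-1/2419) = -87809/2401 + 44459/2419 = -105663912/5808019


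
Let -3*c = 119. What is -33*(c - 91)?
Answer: 4312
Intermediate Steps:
c = -119/3 (c = -⅓*119 = -119/3 ≈ -39.667)
-33*(c - 91) = -33*(-119/3 - 91) = -33*(-392/3) = 4312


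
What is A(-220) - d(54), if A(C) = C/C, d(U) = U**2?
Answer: -2915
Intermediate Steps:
A(C) = 1
A(-220) - d(54) = 1 - 1*54**2 = 1 - 1*2916 = 1 - 2916 = -2915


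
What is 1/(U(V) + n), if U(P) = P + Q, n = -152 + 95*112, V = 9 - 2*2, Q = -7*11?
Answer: 1/10416 ≈ 9.6006e-5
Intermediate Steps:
Q = -77
V = 5 (V = 9 - 4 = 5)
n = 10488 (n = -152 + 10640 = 10488)
U(P) = -77 + P (U(P) = P - 77 = -77 + P)
1/(U(V) + n) = 1/((-77 + 5) + 10488) = 1/(-72 + 10488) = 1/10416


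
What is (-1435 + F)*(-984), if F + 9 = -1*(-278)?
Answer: 1147344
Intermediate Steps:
F = 269 (F = -9 - 1*(-278) = -9 + 278 = 269)
(-1435 + F)*(-984) = (-1435 + 269)*(-984) = -1166*(-984) = 1147344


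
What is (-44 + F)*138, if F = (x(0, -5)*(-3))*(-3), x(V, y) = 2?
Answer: -3588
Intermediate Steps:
F = 18 (F = (2*(-3))*(-3) = -6*(-3) = 18)
(-44 + F)*138 = (-44 + 18)*138 = -26*138 = -3588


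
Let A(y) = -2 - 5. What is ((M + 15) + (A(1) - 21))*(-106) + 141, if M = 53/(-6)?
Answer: 7366/3 ≈ 2455.3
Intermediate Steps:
A(y) = -7
M = -53/6 (M = 53*(-⅙) = -53/6 ≈ -8.8333)
((M + 15) + (A(1) - 21))*(-106) + 141 = ((-53/6 + 15) + (-7 - 21))*(-106) + 141 = (37/6 - 28)*(-106) + 141 = -131/6*(-106) + 141 = 6943/3 + 141 = 7366/3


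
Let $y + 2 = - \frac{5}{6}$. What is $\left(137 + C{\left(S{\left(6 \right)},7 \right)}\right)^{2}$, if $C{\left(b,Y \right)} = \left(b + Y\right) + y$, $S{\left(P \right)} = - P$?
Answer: $\frac{657721}{36} \approx 18270.0$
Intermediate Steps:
$y = - \frac{17}{6}$ ($y = -2 - \frac{5}{6} = - \frac{17}{6} \approx -2.8333$)
$C{\left(b,Y \right)} = - \frac{17}{6} + Y + b$ ($C{\left(b,Y \right)} = \left(b + Y\right) - \frac{17}{6} = \left(Y + b\right) - \frac{17}{6} = - \frac{17}{6} + Y + b$)
$\left(137 + C{\left(S{\left(6 \right)},7 \right)}\right)^{2} = \left(137 - \frac{11}{6}\right)^{2} = \left(\frac{811}{6}\right)^{2} = \frac{657721}{36}$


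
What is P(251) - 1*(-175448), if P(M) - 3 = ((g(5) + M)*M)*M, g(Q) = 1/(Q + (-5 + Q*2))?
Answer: 159950021/10 ≈ 1.5995e+7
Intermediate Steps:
g(Q) = 1/(-5 + 3*Q) (g(Q) = 1/(Q + (-5 + 2*Q)) = 1/(-5 + 3*Q))
P(M) = 3 + M²*(⅒ + M) (P(M) = 3 + ((1/(-5 + 3*5) + M)*M)*M = 3 + ((1/(-5 + 15) + M)*M)*M = 3 + ((1/10 + M)*M)*M = 3 + ((⅒ + M)*M)*M = 3 + (M*(⅒ + M))*M = 3 + M²*(⅒ + M))
P(251) - 1*(-175448) = (3 + 251³ + (⅒)*251²) - 1*(-175448) = (3 + 15813251 + (⅒)*63001) + 175448 = (3 + 15813251 + 63001/10) + 175448 = 158195541/10 + 175448 = 159950021/10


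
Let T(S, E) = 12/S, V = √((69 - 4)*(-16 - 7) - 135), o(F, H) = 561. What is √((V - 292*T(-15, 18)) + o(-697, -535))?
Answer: √(19865 + 25*I*√1630)/5 ≈ 28.198 + 0.7159*I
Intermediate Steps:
V = I*√1630 (V = √(65*(-23) - 135) = √(-1495 - 135) = √(-1630) = I*√1630 ≈ 40.373*I)
√((V - 292*T(-15, 18)) + o(-697, -535)) = √((I*√1630 - 3504/(-15)) + 561) = √((I*√1630 - 3504*(-1)/15) + 561) = √((I*√1630 - 292*(-⅘)) + 561) = √((I*√1630 + 1168/5) + 561) = √((1168/5 + I*√1630) + 561) = √(3973/5 + I*√1630)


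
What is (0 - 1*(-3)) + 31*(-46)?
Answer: -1423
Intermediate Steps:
(0 - 1*(-3)) + 31*(-46) = (0 + 3) - 1426 = 3 - 1426 = -1423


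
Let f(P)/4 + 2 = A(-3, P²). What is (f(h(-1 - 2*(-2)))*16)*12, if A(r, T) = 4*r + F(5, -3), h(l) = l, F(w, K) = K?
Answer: -13056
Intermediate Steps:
A(r, T) = -3 + 4*r (A(r, T) = 4*r - 3 = -3 + 4*r)
f(P) = -68 (f(P) = -8 + 4*(-3 + 4*(-3)) = -8 + 4*(-3 - 12) = -8 + 4*(-15) = -8 - 60 = -68)
(f(h(-1 - 2*(-2)))*16)*12 = -68*16*12 = -1088*12 = -13056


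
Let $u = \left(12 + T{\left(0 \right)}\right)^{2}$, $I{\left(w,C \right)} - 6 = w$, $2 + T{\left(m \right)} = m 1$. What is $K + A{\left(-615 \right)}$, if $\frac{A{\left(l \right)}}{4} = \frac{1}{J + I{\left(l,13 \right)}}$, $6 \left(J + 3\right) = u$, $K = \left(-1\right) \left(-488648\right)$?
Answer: $\frac{436362658}{893} \approx 4.8865 \cdot 10^{5}$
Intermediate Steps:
$T{\left(m \right)} = -2 + m$ ($T{\left(m \right)} = -2 + m 1 = -2 + m$)
$I{\left(w,C \right)} = 6 + w$
$K = 488648$
$u = 100$ ($u = \left(12 + \left(-2 + 0\right)\right)^{2} = \left(12 - 2\right)^{2} = 10^{2} = 100$)
$J = \frac{41}{3}$ ($J = -3 + \frac{1}{6} \cdot 100 = -3 + \frac{50}{3} = \frac{41}{3} \approx 13.667$)
$A{\left(l \right)} = \frac{4}{\frac{59}{3} + l}$ ($A{\left(l \right)} = \frac{4}{\frac{41}{3} + \left(6 + l\right)} = \frac{4}{\frac{59}{3} + l}$)
$K + A{\left(-615 \right)} = 488648 + \frac{12}{59 + 3 \left(-615\right)} = 488648 + \frac{12}{59 - 1845} = 488648 + \frac{12}{-1786} = 488648 + 12 \left(- \frac{1}{1786}\right) = 488648 - \frac{6}{893} = \frac{436362658}{893}$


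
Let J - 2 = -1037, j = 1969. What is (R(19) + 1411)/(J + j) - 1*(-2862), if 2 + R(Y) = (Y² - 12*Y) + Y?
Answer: 2674669/934 ≈ 2863.7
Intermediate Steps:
J = -1035 (J = 2 - 1037 = -1035)
R(Y) = -2 + Y² - 11*Y (R(Y) = -2 + ((Y² - 12*Y) + Y) = -2 + (Y² - 11*Y) = -2 + Y² - 11*Y)
(R(19) + 1411)/(J + j) - 1*(-2862) = ((-2 + 19² - 11*19) + 1411)/(-1035 + 1969) - 1*(-2862) = ((-2 + 361 - 209) + 1411)/934 + 2862 = (150 + 1411)*(1/934) + 2862 = 1561*(1/934) + 2862 = 1561/934 + 2862 = 2674669/934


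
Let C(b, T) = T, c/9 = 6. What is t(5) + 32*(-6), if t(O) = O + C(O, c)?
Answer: -133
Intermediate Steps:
c = 54 (c = 9*6 = 54)
t(O) = 54 + O (t(O) = O + 54 = 54 + O)
t(5) + 32*(-6) = (54 + 5) + 32*(-6) = 59 - 192 = -133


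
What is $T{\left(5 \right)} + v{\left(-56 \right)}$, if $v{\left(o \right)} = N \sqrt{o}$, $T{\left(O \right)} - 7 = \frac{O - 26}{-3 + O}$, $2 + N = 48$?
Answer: $- \frac{7}{2} + 92 i \sqrt{14} \approx -3.5 + 344.23 i$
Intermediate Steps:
$N = 46$ ($N = -2 + 48 = 46$)
$T{\left(O \right)} = 7 + \frac{-26 + O}{-3 + O}$ ($T{\left(O \right)} = 7 + \frac{O - 26}{-3 + O} = 7 + \frac{-26 + O}{-3 + O}$)
$v{\left(o \right)} = 46 \sqrt{o}$
$T{\left(5 \right)} + v{\left(-56 \right)} = \frac{-47 + 8 \cdot 5}{-3 + 5} + 46 \sqrt{-56} = \frac{-47 + 40}{2} + 46 \cdot 2 i \sqrt{14} = \frac{1}{2} \left(-7\right) + 92 i \sqrt{14} = - \frac{7}{2} + 92 i \sqrt{14}$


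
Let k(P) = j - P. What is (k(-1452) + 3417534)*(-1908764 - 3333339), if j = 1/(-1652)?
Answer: -29608262014763713/1652 ≈ -1.7923e+13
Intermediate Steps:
j = -1/1652 ≈ -0.00060533
k(P) = -1/1652 - P
(k(-1452) + 3417534)*(-1908764 - 3333339) = ((-1/1652 - 1*(-1452)) + 3417534)*(-1908764 - 3333339) = ((-1/1652 + 1452) + 3417534)*(-5242103) = (2398703/1652 + 3417534)*(-5242103) = (5648164871/1652)*(-5242103) = -29608262014763713/1652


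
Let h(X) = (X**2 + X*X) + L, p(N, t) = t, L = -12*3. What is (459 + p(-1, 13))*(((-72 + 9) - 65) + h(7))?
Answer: -31152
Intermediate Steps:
L = -36
h(X) = -36 + 2*X**2 (h(X) = (X**2 + X*X) - 36 = (X**2 + X**2) - 36 = 2*X**2 - 36 = -36 + 2*X**2)
(459 + p(-1, 13))*(((-72 + 9) - 65) + h(7)) = (459 + 13)*(((-72 + 9) - 65) + (-36 + 2*7**2)) = 472*((-63 - 65) + (-36 + 2*49)) = 472*(-128 + (-36 + 98)) = 472*(-128 + 62) = 472*(-66) = -31152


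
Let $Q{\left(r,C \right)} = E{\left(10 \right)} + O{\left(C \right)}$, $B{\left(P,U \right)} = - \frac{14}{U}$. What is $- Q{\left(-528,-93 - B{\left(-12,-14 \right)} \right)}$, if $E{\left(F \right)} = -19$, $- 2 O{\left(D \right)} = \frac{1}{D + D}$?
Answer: $\frac{7143}{376} \approx 18.997$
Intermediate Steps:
$O{\left(D \right)} = - \frac{1}{4 D}$ ($O{\left(D \right)} = - \frac{1}{2 \left(D + D\right)} = - \frac{1}{2 \cdot 2 D} = - \frac{\frac{1}{2} \frac{1}{D}}{2} = - \frac{1}{4 D}$)
$Q{\left(r,C \right)} = -19 - \frac{1}{4 C}$
$- Q{\left(-528,-93 - B{\left(-12,-14 \right)} \right)} = - (-19 - \frac{1}{4 \left(-93 - - \frac{14}{-14}\right)}) = - (-19 - \frac{1}{4 \left(-93 - \left(-14\right) \left(- \frac{1}{14}\right)\right)}) = - (-19 - \frac{1}{4 \left(-93 - 1\right)}) = - (-19 - \frac{1}{4 \left(-94\right)}) = - (-19 - - \frac{1}{376}) = - (-19 + \frac{1}{376}) = \left(-1\right) \left(- \frac{7143}{376}\right) = \frac{7143}{376}$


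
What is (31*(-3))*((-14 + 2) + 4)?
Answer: 744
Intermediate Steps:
(31*(-3))*((-14 + 2) + 4) = -93*(-12 + 4) = -93*(-8) = 744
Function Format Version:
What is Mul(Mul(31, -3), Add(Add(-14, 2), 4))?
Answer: 744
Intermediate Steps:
Mul(Mul(31, -3), Add(Add(-14, 2), 4)) = Mul(-93, Add(-12, 4)) = Mul(-93, -8) = 744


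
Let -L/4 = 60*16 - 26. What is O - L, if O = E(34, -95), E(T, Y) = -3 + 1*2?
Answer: 3735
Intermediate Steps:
E(T, Y) = -1 (E(T, Y) = -3 + 2 = -1)
L = -3736 (L = -4*(60*16 - 26) = -4*(960 - 26) = -4*934 = -3736)
O = -1
O - L = -1 - 1*(-3736) = -1 + 3736 = 3735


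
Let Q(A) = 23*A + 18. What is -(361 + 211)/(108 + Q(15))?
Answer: -572/471 ≈ -1.2144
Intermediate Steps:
Q(A) = 18 + 23*A
-(361 + 211)/(108 + Q(15)) = -(361 + 211)/(108 + (18 + 23*15)) = -572/(108 + (18 + 345)) = -572/(108 + 363) = -572/471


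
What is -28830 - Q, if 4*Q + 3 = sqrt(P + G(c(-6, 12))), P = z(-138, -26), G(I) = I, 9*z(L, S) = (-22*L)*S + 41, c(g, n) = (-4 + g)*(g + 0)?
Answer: -115317/4 - I*sqrt(78355)/12 ≈ -28829.0 - 23.327*I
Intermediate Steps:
c(g, n) = g*(-4 + g) (c(g, n) = (-4 + g)*g = g*(-4 + g))
z(L, S) = 41/9 - 22*L*S/9 (z(L, S) = ((-22*L)*S + 41)/9 = (-22*L*S + 41)/9 = (41 - 22*L*S)/9 = 41/9 - 22*L*S/9)
P = -78895/9 (P = 41/9 - 22/9*(-138)*(-26) = 41/9 - 26312/3 = -78895/9 ≈ -8766.1)
Q = -3/4 + I*sqrt(78355)/12 (Q = -3/4 + sqrt(-78895/9 - 6*(-4 - 6))/4 = -3/4 + sqrt(-78895/9 - 6*(-10))/4 = -3/4 + sqrt(-78895/9 + 60)/4 = -3/4 + sqrt(-78355/9)/4 = -3/4 + (I*sqrt(78355)/3)/4 = -3/4 + I*sqrt(78355)/12 ≈ -0.75 + 23.327*I)
-28830 - Q = -28830 - (-3/4 + I*sqrt(78355)/12) = -28830 + (3/4 - I*sqrt(78355)/12) = -115317/4 - I*sqrt(78355)/12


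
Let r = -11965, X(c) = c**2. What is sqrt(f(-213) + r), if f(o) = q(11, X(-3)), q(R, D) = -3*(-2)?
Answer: I*sqrt(11959) ≈ 109.36*I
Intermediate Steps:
q(R, D) = 6
f(o) = 6
sqrt(f(-213) + r) = sqrt(6 - 11965) = sqrt(-11959) = I*sqrt(11959)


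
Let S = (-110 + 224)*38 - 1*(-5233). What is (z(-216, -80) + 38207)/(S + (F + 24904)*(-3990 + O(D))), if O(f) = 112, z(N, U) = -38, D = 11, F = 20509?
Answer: -12723/58700683 ≈ -0.00021674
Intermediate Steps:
S = 9565 (S = 114*38 + 5233 = 4332 + 5233 = 9565)
(z(-216, -80) + 38207)/(S + (F + 24904)*(-3990 + O(D))) = (-38 + 38207)/(9565 + (20509 + 24904)*(-3990 + 112)) = 38169/(9565 + 45413*(-3878)) = 38169/(9565 - 176111614) = 38169/(-176102049) = 38169*(-1/176102049) = -12723/58700683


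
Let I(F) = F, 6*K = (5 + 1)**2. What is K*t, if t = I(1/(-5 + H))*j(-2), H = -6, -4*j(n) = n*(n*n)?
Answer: -12/11 ≈ -1.0909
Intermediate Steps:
j(n) = -n**3/4 (j(n) = -n*n*n/4 = -n*n**2/4 = -n**3/4)
K = 6 (K = (5 + 1)**2/6 = (1/6)*6**2 = (1/6)*36 = 6)
t = -2/11 (t = (-1/4*(-2)**3)/(-5 - 6) = (-1/4*(-8))/(-11) = -1/11*2 = -2/11 ≈ -0.18182)
K*t = 6*(-2/11) = -12/11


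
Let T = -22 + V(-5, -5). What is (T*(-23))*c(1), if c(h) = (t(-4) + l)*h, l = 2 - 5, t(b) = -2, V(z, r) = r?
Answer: -3105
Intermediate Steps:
l = -3
T = -27 (T = -22 - 5 = -27)
c(h) = -5*h (c(h) = (-2 - 3)*h = -5*h)
(T*(-23))*c(1) = (-27*(-23))*(-5*1) = 621*(-5) = -3105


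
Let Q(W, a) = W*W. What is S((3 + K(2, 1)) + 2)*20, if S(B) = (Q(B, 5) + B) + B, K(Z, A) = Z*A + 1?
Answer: 1600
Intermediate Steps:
Q(W, a) = W²
K(Z, A) = 1 + A*Z (K(Z, A) = A*Z + 1 = 1 + A*Z)
S(B) = B² + 2*B (S(B) = (B² + B) + B = (B + B²) + B = B² + 2*B)
S((3 + K(2, 1)) + 2)*20 = (((3 + (1 + 1*2)) + 2)*(2 + ((3 + (1 + 1*2)) + 2)))*20 = (((3 + (1 + 2)) + 2)*(2 + ((3 + (1 + 2)) + 2)))*20 = (((3 + 3) + 2)*(2 + ((3 + 3) + 2)))*20 = ((6 + 2)*(2 + (6 + 2)))*20 = (8*(2 + 8))*20 = (8*10)*20 = 80*20 = 1600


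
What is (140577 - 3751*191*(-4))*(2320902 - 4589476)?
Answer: -6820107027734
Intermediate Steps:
(140577 - 3751*191*(-4))*(2320902 - 4589476) = (140577 - 716441*(-4))*(-2268574) = (140577 + 2865764)*(-2268574) = 3006341*(-2268574) = -6820107027734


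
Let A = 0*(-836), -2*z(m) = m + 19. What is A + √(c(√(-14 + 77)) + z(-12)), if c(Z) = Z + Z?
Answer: √(-14 + 24*√7)/2 ≈ 3.5177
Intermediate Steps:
c(Z) = 2*Z
z(m) = -19/2 - m/2 (z(m) = -(m + 19)/2 = -(19 + m)/2 = -19/2 - m/2)
A = 0
A + √(c(√(-14 + 77)) + z(-12)) = 0 + √(2*√(-14 + 77) + (-19/2 - ½*(-12))) = 0 + √(2*√63 + (-19/2 + 6)) = 0 + √(2*(3*√7) - 7/2) = 0 + √(6*√7 - 7/2) = 0 + √(-7/2 + 6*√7) = √(-7/2 + 6*√7)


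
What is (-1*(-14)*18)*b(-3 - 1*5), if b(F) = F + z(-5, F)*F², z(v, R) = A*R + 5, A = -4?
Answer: 594720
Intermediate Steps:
z(v, R) = 5 - 4*R (z(v, R) = -4*R + 5 = 5 - 4*R)
b(F) = F + F²*(5 - 4*F) (b(F) = F + (5 - 4*F)*F² = F + F²*(5 - 4*F))
(-1*(-14)*18)*b(-3 - 1*5) = (-1*(-14)*18)*(-(-3 - 1*5)*(-1 + (-3 - 1*5)*(-5 + 4*(-3 - 1*5)))) = (14*18)*(-(-3 - 5)*(-1 + (-3 - 5)*(-5 + 4*(-3 - 5)))) = 252*(-1*(-8)*(-1 - 8*(-5 + 4*(-8)))) = 252*(-1*(-8)*(-1 - 8*(-5 - 32))) = 252*(-1*(-8)*(-1 - 8*(-37))) = 252*(-1*(-8)*(-1 + 296)) = 252*(-1*(-8)*295) = 252*2360 = 594720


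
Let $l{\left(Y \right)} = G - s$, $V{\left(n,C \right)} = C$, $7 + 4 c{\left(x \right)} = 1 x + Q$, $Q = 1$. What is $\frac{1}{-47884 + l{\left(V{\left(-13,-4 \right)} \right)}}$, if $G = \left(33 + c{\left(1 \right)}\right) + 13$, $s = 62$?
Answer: $- \frac{4}{191605} \approx -2.0876 \cdot 10^{-5}$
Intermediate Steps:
$c{\left(x \right)} = - \frac{3}{2} + \frac{x}{4}$ ($c{\left(x \right)} = - \frac{7}{4} + \frac{1 x + 1}{4} = - \frac{7}{4} + \frac{x + 1}{4} = - \frac{7}{4} + \frac{1 + x}{4} = - \frac{7}{4} + \left(\frac{1}{4} + \frac{x}{4}\right) = - \frac{3}{2} + \frac{x}{4}$)
$G = \frac{179}{4}$ ($G = \left(33 + \left(- \frac{3}{2} + \frac{1}{4} \cdot 1\right)\right) + 13 = \left(33 + \left(- \frac{3}{2} + \frac{1}{4}\right)\right) + 13 = \left(33 - \frac{5}{4}\right) + 13 = \frac{127}{4} + 13 = \frac{179}{4} \approx 44.75$)
$l{\left(Y \right)} = - \frac{69}{4}$ ($l{\left(Y \right)} = \frac{179}{4} - 62 = - \frac{69}{4}$)
$\frac{1}{-47884 + l{\left(V{\left(-13,-4 \right)} \right)}} = \frac{1}{-47884 - \frac{69}{4}} = \frac{1}{- \frac{191605}{4}} = - \frac{4}{191605}$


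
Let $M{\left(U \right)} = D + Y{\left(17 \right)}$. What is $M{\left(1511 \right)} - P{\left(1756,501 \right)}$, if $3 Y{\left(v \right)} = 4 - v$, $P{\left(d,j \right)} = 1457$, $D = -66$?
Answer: $- \frac{4582}{3} \approx -1527.3$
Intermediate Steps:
$Y{\left(v \right)} = \frac{4}{3} - \frac{v}{3}$ ($Y{\left(v \right)} = \frac{4 - v}{3} = \frac{4}{3} - \frac{v}{3}$)
$M{\left(U \right)} = - \frac{211}{3}$ ($M{\left(U \right)} = -66 + \left(\frac{4}{3} - \frac{17}{3}\right) = -66 - \frac{13}{3} = - \frac{211}{3}$)
$M{\left(1511 \right)} - P{\left(1756,501 \right)} = - \frac{211}{3} - 1457 = - \frac{4582}{3}$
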